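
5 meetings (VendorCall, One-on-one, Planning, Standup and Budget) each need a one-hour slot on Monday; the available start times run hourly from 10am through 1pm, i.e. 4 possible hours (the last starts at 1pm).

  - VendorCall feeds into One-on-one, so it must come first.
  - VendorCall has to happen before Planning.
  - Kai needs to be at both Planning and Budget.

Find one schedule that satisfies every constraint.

One-on-one=11am, VendorCall=10am, Standup=10am, Budget=10am, Planning=11am

Checking: VendorCall(10am) before Planning(11am); VendorCall(10am) before One-on-one(11am); Planning(11am) != Budget(10am).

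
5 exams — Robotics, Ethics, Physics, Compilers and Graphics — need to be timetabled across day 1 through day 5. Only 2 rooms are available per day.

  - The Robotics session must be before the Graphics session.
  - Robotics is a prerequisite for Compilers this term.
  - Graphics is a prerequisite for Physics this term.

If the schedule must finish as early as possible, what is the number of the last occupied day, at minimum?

The precedence chain requires at least 3 distinct days.
With at most 2 per day and 5 exams, at least 3 days are needed.
3 works (last occupied day: day 3): for example Physics=day 3, Robotics=day 1, Ethics=day 1, Compilers=day 2, Graphics=day 2.

3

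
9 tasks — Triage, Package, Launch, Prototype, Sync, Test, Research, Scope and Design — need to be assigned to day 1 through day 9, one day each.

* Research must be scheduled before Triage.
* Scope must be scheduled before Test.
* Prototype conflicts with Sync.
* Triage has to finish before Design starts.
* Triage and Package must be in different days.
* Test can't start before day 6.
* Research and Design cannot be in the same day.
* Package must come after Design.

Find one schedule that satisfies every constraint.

Research -> day 1; Scope -> day 1; Design -> day 3; Triage -> day 2; Sync -> day 2; Prototype -> day 1; Launch -> day 1; Test -> day 6; Package -> day 4

Checking: Scope(day 1) before Test(day 6); Research(day 1) before Triage(day 2); Triage(day 2) before Design(day 3); Design(day 3) before Package(day 4); Triage(day 2) != Package(day 4); Prototype(day 1) != Sync(day 2); Research(day 1) != Design(day 3); Test=day 6 in [day 6,day 9].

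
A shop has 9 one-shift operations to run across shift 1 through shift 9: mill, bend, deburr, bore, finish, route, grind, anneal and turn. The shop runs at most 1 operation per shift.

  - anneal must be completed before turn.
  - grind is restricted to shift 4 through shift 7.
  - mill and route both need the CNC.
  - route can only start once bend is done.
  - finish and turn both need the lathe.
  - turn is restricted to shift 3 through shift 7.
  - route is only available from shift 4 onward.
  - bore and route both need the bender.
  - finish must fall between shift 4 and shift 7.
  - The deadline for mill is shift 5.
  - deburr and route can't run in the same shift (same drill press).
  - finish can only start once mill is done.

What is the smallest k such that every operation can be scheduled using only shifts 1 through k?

The precedence chain requires at least 2 distinct shifts.
With at most 1 per shift and 9 operations, at least 9 shifts are needed.
finish can't be placed before shift 4, so the schedule must run through at least shift 4.
9 works (last occupied shift: shift 9): for example route in shift 7; anneal in shift 2; finish in shift 4; bore in shift 9; mill in shift 1; grind in shift 5; deburr in shift 8; turn in shift 3; bend in shift 6.

9 shifts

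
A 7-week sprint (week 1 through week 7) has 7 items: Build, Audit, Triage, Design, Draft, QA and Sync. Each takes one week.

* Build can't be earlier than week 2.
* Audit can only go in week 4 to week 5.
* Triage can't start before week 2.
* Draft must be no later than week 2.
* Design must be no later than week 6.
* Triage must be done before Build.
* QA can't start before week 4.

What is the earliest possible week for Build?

Build is available from week 2; precedence pushes Build to at least week 3.
Build at week 3 is achievable: Design -> week 1; Draft -> week 1; Build -> week 3; Triage -> week 2; Sync -> week 1; QA -> week 4; Audit -> week 4.

week 3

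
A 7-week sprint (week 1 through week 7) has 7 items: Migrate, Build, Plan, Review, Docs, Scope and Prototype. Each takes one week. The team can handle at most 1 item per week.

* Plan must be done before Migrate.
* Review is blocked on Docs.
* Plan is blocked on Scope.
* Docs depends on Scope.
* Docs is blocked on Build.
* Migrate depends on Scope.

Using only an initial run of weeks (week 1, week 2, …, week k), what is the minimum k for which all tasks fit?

The precedence chain requires at least 3 distinct weeks.
With at most 1 per week and 7 tasks, at least 7 weeks are needed.
7 works (last occupied week: week 7): for example Migrate -> week 5, Build -> week 2, Docs -> week 3, Plan -> week 4, Review -> week 6, Prototype -> week 7, Scope -> week 1.

7 weeks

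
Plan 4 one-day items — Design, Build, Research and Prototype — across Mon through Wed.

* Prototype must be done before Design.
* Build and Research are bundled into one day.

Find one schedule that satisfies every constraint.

Prototype=Mon, Build=Mon, Research=Mon, Design=Tue

Checking: Prototype(Mon) before Design(Tue); Build = Research = Mon.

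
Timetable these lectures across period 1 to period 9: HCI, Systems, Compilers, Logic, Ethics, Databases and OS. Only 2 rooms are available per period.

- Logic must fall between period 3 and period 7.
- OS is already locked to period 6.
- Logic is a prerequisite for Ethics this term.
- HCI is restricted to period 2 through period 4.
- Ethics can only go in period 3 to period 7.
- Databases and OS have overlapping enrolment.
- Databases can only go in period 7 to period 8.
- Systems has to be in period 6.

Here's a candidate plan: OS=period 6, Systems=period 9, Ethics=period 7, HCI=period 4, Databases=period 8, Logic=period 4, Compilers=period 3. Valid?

Only 2 rooms are available per period — holds.
OS is already locked to period 6 — holds.
Systems has to be in period 6 — violated.
Logic must fall between period 3 and period 7 — holds.
Databases and OS have overlapping enrolment — holds.
Databases can only go in period 7 to period 8 — holds.
Ethics can only go in period 3 to period 7 — holds.
Logic is a prerequisite for Ethics this term — holds.
HCI is restricted to period 2 through period 4 — holds.

No — it violates: Systems has to be in period 6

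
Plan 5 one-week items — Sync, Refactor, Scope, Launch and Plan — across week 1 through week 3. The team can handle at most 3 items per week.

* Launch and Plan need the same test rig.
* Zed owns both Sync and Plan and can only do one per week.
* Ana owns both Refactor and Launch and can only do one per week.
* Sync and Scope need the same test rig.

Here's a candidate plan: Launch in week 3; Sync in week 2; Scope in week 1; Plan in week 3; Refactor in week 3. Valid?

Launch and Plan need the same test rig — violated.
Ana owns both Refactor and Launch and can only do one per week — violated.
Zed owns both Sync and Plan and can only do one per week — holds.
The team can handle at most 3 items per week — holds.
Sync and Scope need the same test rig — holds.

No. Ana owns both Refactor and Launch and can only do one per week is not satisfied.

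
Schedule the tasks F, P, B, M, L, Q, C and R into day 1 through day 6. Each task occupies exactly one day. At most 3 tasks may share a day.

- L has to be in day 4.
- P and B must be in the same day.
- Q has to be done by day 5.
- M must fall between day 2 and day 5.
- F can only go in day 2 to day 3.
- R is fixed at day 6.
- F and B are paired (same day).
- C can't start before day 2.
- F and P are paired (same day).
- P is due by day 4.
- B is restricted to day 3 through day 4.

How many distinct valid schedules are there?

Splitting on M: it can be day 2 (16), day 4 (15), day 5 (16). Listing each branch's schedules as (F, P, B, L, Q, C, R) by day number:
M=day 2: (3,3,3,4,1,2,6) (3,3,3,4,1,4,6) (3,3,3,4,1,5,6) (3,3,3,4,1,6,6) (3,3,3,4,2,2,6) (3,3,3,4,2,4,6) (3,3,3,4,2,5,6) (3,3,3,4,2,6,6) (3,3,3,4,4,2,6) (3,3,3,4,4,4,6) (3,3,3,4,4,5,6) (3,3,3,4,4,6,6) (3,3,3,4,5,2,6) (3,3,3,4,5,4,6) (3,3,3,4,5,5,6) (3,3,3,4,5,6,6) — 16.
M=day 4: (3,3,3,4,1,2,6) (3,3,3,4,1,4,6) (3,3,3,4,1,5,6) (3,3,3,4,1,6,6) (3,3,3,4,2,2,6) (3,3,3,4,2,4,6) (3,3,3,4,2,5,6) (3,3,3,4,2,6,6) (3,3,3,4,4,2,6) (3,3,3,4,4,5,6) (3,3,3,4,4,6,6) (3,3,3,4,5,2,6) (3,3,3,4,5,4,6) (3,3,3,4,5,5,6) (3,3,3,4,5,6,6) — 15.
M=day 5: (3,3,3,4,1,2,6) (3,3,3,4,1,4,6) (3,3,3,4,1,5,6) (3,3,3,4,1,6,6) (3,3,3,4,2,2,6) (3,3,3,4,2,4,6) (3,3,3,4,2,5,6) (3,3,3,4,2,6,6) (3,3,3,4,4,2,6) (3,3,3,4,4,4,6) (3,3,3,4,4,5,6) (3,3,3,4,4,6,6) (3,3,3,4,5,2,6) (3,3,3,4,5,4,6) (3,3,3,4,5,5,6) (3,3,3,4,5,6,6) — 16.
Summing: 16 + 15 + 16 = 47.

47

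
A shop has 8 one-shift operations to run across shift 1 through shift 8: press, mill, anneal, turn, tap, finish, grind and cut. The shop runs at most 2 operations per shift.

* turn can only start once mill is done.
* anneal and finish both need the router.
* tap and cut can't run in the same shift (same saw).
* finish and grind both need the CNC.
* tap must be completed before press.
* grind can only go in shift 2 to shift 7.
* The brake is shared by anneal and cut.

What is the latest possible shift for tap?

shift 7

Downstream work caps tap at shift 7.
tap at shift 7 is achievable: mill -> shift 1, grind -> shift 2, cut -> shift 3, turn -> shift 2, finish -> shift 3, anneal -> shift 1, tap -> shift 7, press -> shift 8.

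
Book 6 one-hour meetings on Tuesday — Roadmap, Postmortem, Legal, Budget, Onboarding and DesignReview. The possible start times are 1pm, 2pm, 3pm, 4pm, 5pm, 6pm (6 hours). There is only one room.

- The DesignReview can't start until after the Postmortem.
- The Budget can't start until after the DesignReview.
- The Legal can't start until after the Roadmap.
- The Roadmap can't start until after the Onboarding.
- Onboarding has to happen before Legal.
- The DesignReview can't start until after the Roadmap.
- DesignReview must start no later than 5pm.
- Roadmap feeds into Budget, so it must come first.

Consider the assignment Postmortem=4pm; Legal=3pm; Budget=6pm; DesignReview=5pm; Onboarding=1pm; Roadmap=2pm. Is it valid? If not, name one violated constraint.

Roadmap feeds into Budget, so it must come first — holds.
The Roadmap can't start until after the Onboarding — holds.
DesignReview must start no later than 5pm — holds.
The DesignReview can't start until after the Roadmap — holds.
The Legal can't start until after the Roadmap — holds.
The Budget can't start until after the DesignReview — holds.
The DesignReview can't start until after the Postmortem — holds.
There is only one room — holds.
Onboarding has to happen before Legal — holds.

Yes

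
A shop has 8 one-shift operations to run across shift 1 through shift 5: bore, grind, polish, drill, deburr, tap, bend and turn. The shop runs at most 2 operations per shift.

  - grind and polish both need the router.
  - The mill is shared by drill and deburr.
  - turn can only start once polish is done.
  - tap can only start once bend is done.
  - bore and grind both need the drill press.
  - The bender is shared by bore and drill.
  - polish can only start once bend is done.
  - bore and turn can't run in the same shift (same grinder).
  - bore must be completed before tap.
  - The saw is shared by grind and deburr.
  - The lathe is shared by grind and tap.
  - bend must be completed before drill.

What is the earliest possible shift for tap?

Precedence pushes tap to at least shift 2.
tap at shift 2 is achievable: deburr -> shift 5, drill -> shift 3, tap -> shift 2, bore -> shift 1, grind -> shift 4, turn -> shift 3, polish -> shift 2, bend -> shift 1.

shift 2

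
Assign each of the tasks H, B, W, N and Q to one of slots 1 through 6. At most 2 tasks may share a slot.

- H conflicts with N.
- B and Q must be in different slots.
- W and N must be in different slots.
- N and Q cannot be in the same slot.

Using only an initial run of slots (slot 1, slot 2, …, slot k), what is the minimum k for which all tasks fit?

With at most 2 per slot and 5 tasks, at least 3 slots are needed.
3 works (last occupied slot: 3): for example W in 2; Q in 2; H in 1; B in 1; N in 3.

3 slots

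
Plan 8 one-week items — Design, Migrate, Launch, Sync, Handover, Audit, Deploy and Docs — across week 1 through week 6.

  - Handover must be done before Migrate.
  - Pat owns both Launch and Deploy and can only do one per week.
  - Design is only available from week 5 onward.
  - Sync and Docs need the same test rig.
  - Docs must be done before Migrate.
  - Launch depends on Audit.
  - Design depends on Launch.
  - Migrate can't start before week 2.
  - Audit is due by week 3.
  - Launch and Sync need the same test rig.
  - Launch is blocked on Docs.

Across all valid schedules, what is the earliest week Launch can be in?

week 2

Precedence pushes Launch to at least week 2; downstream work caps Launch at week 5.
Launch at week 2 is achievable: Docs -> week 1; Sync -> week 3; Handover -> week 1; Migrate -> week 2; Deploy -> week 1; Design -> week 5; Audit -> week 1; Launch -> week 2.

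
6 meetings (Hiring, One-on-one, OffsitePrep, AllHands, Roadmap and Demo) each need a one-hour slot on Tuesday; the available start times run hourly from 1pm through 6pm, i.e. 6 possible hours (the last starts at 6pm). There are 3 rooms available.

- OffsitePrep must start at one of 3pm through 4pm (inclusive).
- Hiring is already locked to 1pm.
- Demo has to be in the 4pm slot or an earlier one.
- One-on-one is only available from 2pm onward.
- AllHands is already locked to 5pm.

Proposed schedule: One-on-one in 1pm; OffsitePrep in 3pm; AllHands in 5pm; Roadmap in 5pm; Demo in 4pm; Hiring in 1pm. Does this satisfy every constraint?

No — it violates: One-on-one is only available from 2pm onward

OffsitePrep must start at one of 3pm through 4pm (inclusive) — holds.
Hiring is already locked to 1pm — holds.
One-on-one is only available from 2pm onward — violated.
There are 3 rooms available — holds.
Demo has to be in the 4pm slot or an earlier one — holds.
AllHands is already locked to 5pm — holds.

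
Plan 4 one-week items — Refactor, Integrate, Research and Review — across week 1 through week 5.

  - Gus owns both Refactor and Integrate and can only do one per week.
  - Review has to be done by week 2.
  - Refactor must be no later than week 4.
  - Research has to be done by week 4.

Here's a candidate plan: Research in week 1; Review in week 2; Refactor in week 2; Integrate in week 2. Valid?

Research has to be done by week 4 — holds.
Refactor must be no later than week 4 — holds.
Review has to be done by week 2 — holds.
Gus owns both Refactor and Integrate and can only do one per week — violated.

No — it violates: Gus owns both Refactor and Integrate and can only do one per week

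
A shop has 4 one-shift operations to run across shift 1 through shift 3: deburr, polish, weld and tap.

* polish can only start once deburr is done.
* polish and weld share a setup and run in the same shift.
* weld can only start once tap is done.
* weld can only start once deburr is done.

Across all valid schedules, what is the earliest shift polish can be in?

shift 2

Precedence pushes polish to at least shift 2.
polish at shift 2 is achievable: deburr -> shift 1; polish -> shift 2; tap -> shift 1; weld -> shift 2.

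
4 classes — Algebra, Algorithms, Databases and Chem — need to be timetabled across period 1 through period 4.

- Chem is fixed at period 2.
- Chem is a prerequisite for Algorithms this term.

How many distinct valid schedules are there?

Splitting on Algebra: it can be period 1 (8), period 2 (8), period 3 (8), period 4 (8). Listing each branch's schedules as (Algorithms, Databases, Chem) by period number:
Algebra=period 1: (3,1,2) (3,2,2) (3,3,2) (3,4,2) (4,1,2) (4,2,2) (4,3,2) (4,4,2) — 8.
Algebra=period 2: (3,1,2) (3,2,2) (3,3,2) (3,4,2) (4,1,2) (4,2,2) (4,3,2) (4,4,2) — 8.
Algebra=period 3: (3,1,2) (3,2,2) (3,3,2) (3,4,2) (4,1,2) (4,2,2) (4,3,2) (4,4,2) — 8.
Algebra=period 4: (3,1,2) (3,2,2) (3,3,2) (3,4,2) (4,1,2) (4,2,2) (4,3,2) (4,4,2) — 8.
Summing: 8 + 8 + 8 + 8 = 32.

32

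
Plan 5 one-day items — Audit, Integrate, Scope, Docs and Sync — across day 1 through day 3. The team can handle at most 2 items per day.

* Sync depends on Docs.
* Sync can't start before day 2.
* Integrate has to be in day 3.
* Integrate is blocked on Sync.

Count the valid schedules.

6

Splitting on Audit: it can be day 1 (2), day 2 (2), day 3 (2). Listing each branch's schedules as (Integrate, Scope, Docs, Sync) by day number:
Audit=day 1: (3,2,1,2) (3,3,1,2) — 2.
Audit=day 2: (3,1,1,2) (3,3,1,2) — 2.
Audit=day 3: (3,1,1,2) (3,2,1,2) — 2.
Summing: 2 + 2 + 2 = 6.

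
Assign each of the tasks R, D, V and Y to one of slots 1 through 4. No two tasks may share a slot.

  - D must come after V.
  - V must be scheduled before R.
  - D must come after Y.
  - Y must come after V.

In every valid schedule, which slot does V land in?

1

Downstream work caps V at 2.
So V is pinned to 1.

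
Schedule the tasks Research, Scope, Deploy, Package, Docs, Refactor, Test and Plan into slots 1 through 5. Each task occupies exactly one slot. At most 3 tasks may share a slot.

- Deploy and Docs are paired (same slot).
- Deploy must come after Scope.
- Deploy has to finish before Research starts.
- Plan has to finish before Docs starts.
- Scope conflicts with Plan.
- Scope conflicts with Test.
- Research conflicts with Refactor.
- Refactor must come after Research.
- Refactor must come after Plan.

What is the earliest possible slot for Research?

4

Precedence pushes Research to at least 3; downstream work caps Research at 4.
Research at 4 is achievable: Package=1; Plan=1; Test=1; Docs=3; Deploy=3; Refactor=5; Scope=2; Research=4.
Nothing earlier works — the conflict and capacity constraints rule out every slot before 4.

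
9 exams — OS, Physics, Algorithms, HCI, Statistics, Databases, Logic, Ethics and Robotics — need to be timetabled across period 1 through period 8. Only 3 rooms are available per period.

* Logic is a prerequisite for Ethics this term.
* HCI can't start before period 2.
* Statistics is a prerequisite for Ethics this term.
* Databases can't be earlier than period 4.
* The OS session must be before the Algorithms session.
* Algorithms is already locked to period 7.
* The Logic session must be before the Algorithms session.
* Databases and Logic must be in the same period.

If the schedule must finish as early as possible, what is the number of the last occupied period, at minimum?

7

The precedence chain requires at least 2 distinct periods.
With at most 3 per period and 9 exams, at least 3 periods are needed.
Algorithms can't be placed before period 7, so the schedule must run through at least period 7.
7 works (last occupied period: period 7): for example Physics -> period 1; Logic -> period 4; Robotics -> period 2; Databases -> period 4; Ethics -> period 5; OS -> period 1; Statistics -> period 1; HCI -> period 2; Algorithms -> period 7.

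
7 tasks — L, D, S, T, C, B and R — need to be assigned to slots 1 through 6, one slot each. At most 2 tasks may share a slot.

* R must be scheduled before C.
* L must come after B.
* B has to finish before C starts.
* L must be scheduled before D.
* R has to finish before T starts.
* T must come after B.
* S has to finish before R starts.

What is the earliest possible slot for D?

Precedence pushes D to at least 3.
D at 3 is achievable: L=2; C=4; B=1; D=3; R=2; T=3; S=1.

3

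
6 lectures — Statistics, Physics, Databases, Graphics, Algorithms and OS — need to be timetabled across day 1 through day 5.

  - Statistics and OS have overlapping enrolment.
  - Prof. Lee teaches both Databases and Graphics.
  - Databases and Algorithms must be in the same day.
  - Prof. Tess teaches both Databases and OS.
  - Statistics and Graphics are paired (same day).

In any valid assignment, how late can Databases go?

Databases at day 5 is achievable: Physics=day 1; OS=day 2; Graphics=day 1; Databases=day 5; Statistics=day 1; Algorithms=day 5.

day 5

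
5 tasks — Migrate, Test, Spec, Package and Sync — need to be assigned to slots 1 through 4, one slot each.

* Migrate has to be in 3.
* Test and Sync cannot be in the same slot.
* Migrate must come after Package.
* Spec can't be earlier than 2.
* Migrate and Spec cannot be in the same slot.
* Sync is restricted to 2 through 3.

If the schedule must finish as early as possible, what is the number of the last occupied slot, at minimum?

3

The precedence chain requires at least 2 distinct slots.
Migrate can't be placed before 3, so the schedule must run through at least slot 3.
3 works (last occupied slot: 3): for example Sync -> 2, Migrate -> 3, Package -> 1, Test -> 1, Spec -> 2.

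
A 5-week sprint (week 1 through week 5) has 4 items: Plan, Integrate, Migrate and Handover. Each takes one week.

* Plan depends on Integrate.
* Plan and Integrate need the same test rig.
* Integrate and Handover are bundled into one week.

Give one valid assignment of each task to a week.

Plan -> week 2, Migrate -> week 1, Integrate -> week 1, Handover -> week 1

Checking: Integrate(week 1) before Plan(week 2); Plan(week 2) != Integrate(week 1); Integrate = Handover = week 1.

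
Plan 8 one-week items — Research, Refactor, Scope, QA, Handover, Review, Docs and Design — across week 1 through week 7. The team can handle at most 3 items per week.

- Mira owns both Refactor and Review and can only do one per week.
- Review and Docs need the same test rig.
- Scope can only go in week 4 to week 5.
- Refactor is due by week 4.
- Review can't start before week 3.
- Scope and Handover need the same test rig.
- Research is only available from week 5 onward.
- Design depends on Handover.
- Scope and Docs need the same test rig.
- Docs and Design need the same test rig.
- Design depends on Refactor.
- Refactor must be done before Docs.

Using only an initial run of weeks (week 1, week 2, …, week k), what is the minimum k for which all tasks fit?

5

The precedence chain requires at least 2 distinct weeks.
With at most 3 per week and 8 tasks, at least 3 weeks are needed.
Research can't be placed before week 5, so the schedule must run through at least week 5.
5 works (last occupied week: week 5): for example Design=week 2, Scope=week 4, Refactor=week 1, Handover=week 1, Docs=week 5, Review=week 3, QA=week 1, Research=week 5.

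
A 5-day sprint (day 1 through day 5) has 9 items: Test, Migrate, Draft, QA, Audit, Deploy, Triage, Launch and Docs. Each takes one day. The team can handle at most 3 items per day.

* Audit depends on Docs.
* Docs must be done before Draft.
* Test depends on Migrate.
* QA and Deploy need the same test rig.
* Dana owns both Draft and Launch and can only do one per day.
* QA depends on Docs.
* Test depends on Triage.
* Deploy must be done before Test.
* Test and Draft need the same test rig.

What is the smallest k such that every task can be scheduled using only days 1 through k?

The precedence chain requires at least 2 distinct days.
With at most 3 per day and 9 tasks, at least 3 days are needed.
3 works (last occupied day: day 3): for example QA=day 3; Triage=day 1; Docs=day 2; Draft=day 3; Audit=day 3; Migrate=day 1; Deploy=day 1; Test=day 2; Launch=day 2.

3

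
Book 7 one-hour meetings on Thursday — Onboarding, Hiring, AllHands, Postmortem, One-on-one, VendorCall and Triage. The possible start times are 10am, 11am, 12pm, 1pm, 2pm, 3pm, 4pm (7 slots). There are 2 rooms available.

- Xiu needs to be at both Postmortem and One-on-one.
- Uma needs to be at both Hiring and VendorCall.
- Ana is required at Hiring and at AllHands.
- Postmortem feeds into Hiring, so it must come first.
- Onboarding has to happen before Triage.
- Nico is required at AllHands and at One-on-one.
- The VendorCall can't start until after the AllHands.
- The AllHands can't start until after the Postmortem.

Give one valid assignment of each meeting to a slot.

VendorCall=1pm, One-on-one=12pm, AllHands=11am, Triage=11am, Postmortem=10am, Hiring=12pm, Onboarding=10am

Checking: Postmortem(10am) before AllHands(11am); Postmortem(10am) before Hiring(12pm); AllHands(11am) before VendorCall(1pm); Onboarding(10am) before Triage(11am); AllHands(11am) != One-on-one(12pm); Postmortem(10am) != One-on-one(12pm); Hiring(12pm) != AllHands(11am); Hiring(12pm) != VendorCall(1pm); max 2 per slot (cap 2).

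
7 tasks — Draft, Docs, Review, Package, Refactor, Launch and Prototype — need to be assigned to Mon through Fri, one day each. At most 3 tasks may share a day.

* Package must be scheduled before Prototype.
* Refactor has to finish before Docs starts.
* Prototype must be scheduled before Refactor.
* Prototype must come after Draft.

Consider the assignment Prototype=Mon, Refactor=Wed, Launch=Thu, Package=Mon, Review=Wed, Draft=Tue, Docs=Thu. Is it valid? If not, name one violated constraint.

No. Prototype must come after Draft is not satisfied.

Prototype must come after Draft — violated.
At most 3 tasks may share a day — holds.
Prototype must be scheduled before Refactor — holds.
Package must be scheduled before Prototype — violated.
Refactor has to finish before Docs starts — holds.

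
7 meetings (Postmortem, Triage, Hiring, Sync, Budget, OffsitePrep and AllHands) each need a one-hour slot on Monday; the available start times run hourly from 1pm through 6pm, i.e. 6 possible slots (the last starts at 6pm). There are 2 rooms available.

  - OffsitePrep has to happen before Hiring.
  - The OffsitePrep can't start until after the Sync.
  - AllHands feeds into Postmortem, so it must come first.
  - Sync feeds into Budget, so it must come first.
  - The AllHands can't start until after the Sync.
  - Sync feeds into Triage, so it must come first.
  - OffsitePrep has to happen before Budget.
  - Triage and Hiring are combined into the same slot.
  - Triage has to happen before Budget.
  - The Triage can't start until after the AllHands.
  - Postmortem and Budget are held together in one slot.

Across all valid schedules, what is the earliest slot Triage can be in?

Precedence pushes Triage to at least 3pm; downstream work caps Triage at 5pm.
Triage at 3pm is achievable: Triage -> 3pm, Hiring -> 3pm, Postmortem -> 4pm, Sync -> 1pm, AllHands -> 2pm, OffsitePrep -> 2pm, Budget -> 4pm.

3pm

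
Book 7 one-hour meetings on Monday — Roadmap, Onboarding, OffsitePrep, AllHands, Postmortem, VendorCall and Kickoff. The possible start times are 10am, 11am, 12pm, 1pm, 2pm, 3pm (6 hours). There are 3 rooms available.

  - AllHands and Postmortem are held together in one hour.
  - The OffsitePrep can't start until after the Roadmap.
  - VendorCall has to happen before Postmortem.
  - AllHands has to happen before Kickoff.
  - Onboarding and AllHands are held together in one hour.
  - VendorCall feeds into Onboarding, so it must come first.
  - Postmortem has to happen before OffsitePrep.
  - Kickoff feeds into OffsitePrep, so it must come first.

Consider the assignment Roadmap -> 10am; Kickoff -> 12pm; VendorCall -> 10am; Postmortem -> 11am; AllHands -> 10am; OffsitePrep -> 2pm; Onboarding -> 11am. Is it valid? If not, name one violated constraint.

No — it violates: Onboarding and AllHands are held together in one hour

VendorCall has to happen before Postmortem — holds.
AllHands has to happen before Kickoff — holds.
Onboarding and AllHands are held together in one hour — violated.
AllHands and Postmortem are held together in one hour — violated.
Kickoff feeds into OffsitePrep, so it must come first — holds.
VendorCall feeds into Onboarding, so it must come first — holds.
The OffsitePrep can't start until after the Roadmap — holds.
There are 3 rooms available — holds.
Postmortem has to happen before OffsitePrep — holds.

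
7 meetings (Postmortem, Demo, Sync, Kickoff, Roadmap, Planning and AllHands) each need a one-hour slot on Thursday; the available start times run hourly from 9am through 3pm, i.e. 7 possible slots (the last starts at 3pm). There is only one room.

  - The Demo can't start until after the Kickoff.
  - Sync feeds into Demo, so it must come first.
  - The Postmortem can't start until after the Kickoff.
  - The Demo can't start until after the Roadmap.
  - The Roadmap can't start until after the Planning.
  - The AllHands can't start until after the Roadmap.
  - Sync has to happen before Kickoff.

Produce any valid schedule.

Demo=1pm, Sync=9am, Postmortem=2pm, AllHands=3pm, Roadmap=12pm, Planning=11am, Kickoff=10am

Checking: Planning(11am) before Roadmap(12pm); Kickoff(10am) before Postmortem(2pm); Roadmap(12pm) before Demo(1pm); Sync(9am) before Demo(1pm); Sync(9am) before Kickoff(10am); Kickoff(10am) before Demo(1pm); Roadmap(12pm) before AllHands(3pm); max 1 per slot (cap 1).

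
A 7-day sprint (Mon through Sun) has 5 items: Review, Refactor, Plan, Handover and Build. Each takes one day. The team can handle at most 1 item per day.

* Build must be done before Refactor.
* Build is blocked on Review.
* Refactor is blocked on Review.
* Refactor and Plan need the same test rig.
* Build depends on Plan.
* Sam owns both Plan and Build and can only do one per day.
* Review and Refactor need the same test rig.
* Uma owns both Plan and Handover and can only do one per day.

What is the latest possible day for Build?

Precedence pushes Build to at least Tue; downstream work caps Build at Sat.
Build at Sat is achievable: Handover in Wed; Refactor in Sun; Review in Mon; Plan in Tue; Build in Sat.

Sat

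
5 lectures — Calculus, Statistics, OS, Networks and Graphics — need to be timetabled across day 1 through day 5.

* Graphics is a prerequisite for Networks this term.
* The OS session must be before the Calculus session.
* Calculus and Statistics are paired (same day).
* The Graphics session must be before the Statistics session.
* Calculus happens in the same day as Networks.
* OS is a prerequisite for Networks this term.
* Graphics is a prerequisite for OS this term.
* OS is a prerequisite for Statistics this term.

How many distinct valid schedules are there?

10

Splitting on Calculus: it can be day 3 (1), day 4 (3), day 5 (6). Listing each branch's schedules as (Statistics, OS, Networks, Graphics) by day number:
Calculus=day 3: (3,2,3,1) — 1.
Calculus=day 4: (4,2,4,1) (4,3,4,1) (4,3,4,2) — 3.
Calculus=day 5: (5,2,5,1) (5,3,5,1) (5,3,5,2) (5,4,5,1) (5,4,5,2) (5,4,5,3) — 6.
Summing: 1 + 3 + 6 = 10.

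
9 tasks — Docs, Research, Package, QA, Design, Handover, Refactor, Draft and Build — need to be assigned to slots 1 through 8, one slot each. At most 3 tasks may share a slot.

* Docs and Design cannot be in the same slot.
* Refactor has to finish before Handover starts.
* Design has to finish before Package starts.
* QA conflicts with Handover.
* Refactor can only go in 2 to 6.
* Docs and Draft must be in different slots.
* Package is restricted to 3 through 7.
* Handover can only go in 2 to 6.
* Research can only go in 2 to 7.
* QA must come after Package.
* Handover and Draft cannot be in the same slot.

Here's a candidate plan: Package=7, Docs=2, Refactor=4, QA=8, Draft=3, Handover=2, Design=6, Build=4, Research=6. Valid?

No. Refactor has to finish before Handover starts is not satisfied.

Design has to finish before Package starts — holds.
Handover and Draft cannot be in the same slot — holds.
Refactor has to finish before Handover starts — violated.
Docs and Draft must be in different slots — holds.
Refactor can only go in 2 to 6 — holds.
At most 3 tasks may share a slot — holds.
Package is restricted to 3 through 7 — holds.
Handover can only go in 2 to 6 — holds.
QA must come after Package — holds.
Docs and Design cannot be in the same slot — holds.
QA conflicts with Handover — holds.
Research can only go in 2 to 7 — holds.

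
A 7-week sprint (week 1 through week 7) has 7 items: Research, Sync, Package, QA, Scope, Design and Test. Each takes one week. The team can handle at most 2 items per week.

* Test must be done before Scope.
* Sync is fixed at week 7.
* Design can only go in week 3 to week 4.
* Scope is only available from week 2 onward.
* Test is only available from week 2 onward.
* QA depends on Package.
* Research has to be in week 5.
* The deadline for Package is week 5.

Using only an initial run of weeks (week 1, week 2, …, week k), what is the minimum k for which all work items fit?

7 weeks

The precedence chain requires at least 2 distinct weeks.
With at most 2 per week and 7 work items, at least 4 weeks are needed.
Sync can't be placed before week 7, so the schedule must run through at least week 7.
7 works (last occupied week: week 7): for example Design in week 3; Test in week 2; Sync in week 7; Package in week 1; Research in week 5; QA in week 2; Scope in week 3.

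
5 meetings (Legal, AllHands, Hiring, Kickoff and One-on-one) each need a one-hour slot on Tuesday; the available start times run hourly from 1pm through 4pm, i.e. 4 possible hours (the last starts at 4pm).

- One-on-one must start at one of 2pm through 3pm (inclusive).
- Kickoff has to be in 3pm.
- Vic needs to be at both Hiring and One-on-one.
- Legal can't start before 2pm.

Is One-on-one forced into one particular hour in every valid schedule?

One-on-one can be 2pm (e.g. AllHands -> 1pm; One-on-one -> 2pm; Kickoff -> 3pm; Legal -> 2pm; Hiring -> 1pm) or 3pm (e.g. One-on-one=3pm, Hiring=1pm, AllHands=1pm, Kickoff=3pm, Legal=2pm).

No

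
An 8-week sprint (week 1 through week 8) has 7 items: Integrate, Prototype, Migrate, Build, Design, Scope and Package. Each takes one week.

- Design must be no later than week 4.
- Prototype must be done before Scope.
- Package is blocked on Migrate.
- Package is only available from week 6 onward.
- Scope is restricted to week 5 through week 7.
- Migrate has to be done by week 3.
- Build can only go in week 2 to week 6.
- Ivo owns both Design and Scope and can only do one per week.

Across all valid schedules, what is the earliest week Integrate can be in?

Integrate at week 1 is achievable: Package in week 6, Scope in week 5, Integrate in week 1, Build in week 2, Design in week 1, Prototype in week 1, Migrate in week 1.

week 1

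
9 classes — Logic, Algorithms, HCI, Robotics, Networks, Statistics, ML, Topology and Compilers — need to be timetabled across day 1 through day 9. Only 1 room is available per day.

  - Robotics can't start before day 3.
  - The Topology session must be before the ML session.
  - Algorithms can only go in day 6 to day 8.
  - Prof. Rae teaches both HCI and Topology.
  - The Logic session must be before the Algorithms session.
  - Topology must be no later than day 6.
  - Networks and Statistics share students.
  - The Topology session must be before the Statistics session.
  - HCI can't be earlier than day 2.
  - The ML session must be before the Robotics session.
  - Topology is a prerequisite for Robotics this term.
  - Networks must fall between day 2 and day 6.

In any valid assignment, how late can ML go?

day 8

Precedence pushes ML to at least day 2; downstream work caps ML at day 8.
ML at day 8 is achievable: Logic -> day 4; Statistics -> day 5; Networks -> day 2; Robotics -> day 9; HCI -> day 3; Compilers -> day 7; Algorithms -> day 6; ML -> day 8; Topology -> day 1.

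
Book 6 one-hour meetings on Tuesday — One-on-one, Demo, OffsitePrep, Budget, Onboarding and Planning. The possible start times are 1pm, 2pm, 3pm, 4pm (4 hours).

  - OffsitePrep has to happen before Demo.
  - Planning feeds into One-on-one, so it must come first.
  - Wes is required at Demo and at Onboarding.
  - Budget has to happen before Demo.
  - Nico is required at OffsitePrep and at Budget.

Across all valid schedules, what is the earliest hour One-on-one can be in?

Precedence pushes One-on-one to at least 2pm.
One-on-one at 2pm is achievable: Budget -> 2pm; Planning -> 1pm; Demo -> 3pm; OffsitePrep -> 1pm; One-on-one -> 2pm; Onboarding -> 1pm.

2pm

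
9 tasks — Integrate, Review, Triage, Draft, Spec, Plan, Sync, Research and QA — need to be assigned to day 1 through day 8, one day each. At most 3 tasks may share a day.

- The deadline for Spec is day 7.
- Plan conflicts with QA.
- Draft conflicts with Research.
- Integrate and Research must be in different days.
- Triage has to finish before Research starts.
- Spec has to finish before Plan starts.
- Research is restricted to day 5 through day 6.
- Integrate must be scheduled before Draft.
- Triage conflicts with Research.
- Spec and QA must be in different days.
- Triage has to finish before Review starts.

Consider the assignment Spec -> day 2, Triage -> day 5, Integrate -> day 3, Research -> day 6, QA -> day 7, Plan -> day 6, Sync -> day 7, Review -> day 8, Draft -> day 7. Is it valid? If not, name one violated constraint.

Valid

Triage conflicts with Research — holds.
The deadline for Spec is day 7 — holds.
Triage has to finish before Review starts — holds.
Draft conflicts with Research — holds.
Spec and QA must be in different days — holds.
At most 3 tasks may share a day — holds.
Triage has to finish before Research starts — holds.
Integrate must be scheduled before Draft — holds.
Research is restricted to day 5 through day 6 — holds.
Plan conflicts with QA — holds.
Spec has to finish before Plan starts — holds.
Integrate and Research must be in different days — holds.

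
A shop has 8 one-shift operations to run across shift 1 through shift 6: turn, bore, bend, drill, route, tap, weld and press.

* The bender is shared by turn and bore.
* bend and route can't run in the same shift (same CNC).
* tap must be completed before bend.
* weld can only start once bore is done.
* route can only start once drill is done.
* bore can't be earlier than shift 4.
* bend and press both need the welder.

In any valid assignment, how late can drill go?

Downstream work caps drill at shift 5.
drill at shift 5 is achievable: route in shift 6, bore in shift 4, bend in shift 2, tap in shift 1, turn in shift 1, press in shift 1, drill in shift 5, weld in shift 5.

shift 5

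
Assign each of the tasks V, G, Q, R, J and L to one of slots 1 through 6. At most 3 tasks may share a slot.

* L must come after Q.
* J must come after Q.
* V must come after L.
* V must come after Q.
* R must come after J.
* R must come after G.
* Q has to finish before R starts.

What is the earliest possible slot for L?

Precedence pushes L to at least 2; downstream work caps L at 5.
L at 2 is achievable: R=3; L=2; Q=1; G=1; V=3; J=2.

2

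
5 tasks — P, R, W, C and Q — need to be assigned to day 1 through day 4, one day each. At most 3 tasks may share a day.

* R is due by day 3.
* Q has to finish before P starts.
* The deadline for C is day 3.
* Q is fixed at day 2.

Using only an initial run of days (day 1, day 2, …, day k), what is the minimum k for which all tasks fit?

The precedence chain requires at least 2 distinct days.
With at most 3 per day and 5 tasks, at least 2 days are needed.
Propagating the time windows through the other constraints, P can't land before day 3, so the schedule must run through at least day 3.
3 works (last occupied day: day 3): for example W in day 1, Q in day 2, C in day 1, R in day 1, P in day 3.

3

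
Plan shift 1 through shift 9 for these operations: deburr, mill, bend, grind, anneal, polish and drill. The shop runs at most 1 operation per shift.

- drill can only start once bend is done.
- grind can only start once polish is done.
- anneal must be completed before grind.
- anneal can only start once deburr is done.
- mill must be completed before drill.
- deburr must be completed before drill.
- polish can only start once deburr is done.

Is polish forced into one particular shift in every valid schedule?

polish can be shift 2 (e.g. bend in shift 4; mill in shift 3; deburr in shift 1; anneal in shift 6; drill in shift 5; polish in shift 2; grind in shift 7) or shift 3 (e.g. deburr=shift 1; polish=shift 3; anneal=shift 6; grind=shift 7; mill=shift 2; bend=shift 4; drill=shift 5).

No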